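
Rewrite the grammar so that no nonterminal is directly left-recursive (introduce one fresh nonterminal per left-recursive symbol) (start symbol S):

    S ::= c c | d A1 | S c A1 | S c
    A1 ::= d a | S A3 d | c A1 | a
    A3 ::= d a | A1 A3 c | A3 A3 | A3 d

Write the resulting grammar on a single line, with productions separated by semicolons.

S ::= c c S' | d A1 S'; A1 ::= d a | S A3 d | c A1 | a; A3 ::= d a A3' | A1 A3 c A3'; S' ::= c A1 S' | c S' | ε; A3' ::= A3 A3' | d A3' | ε

S, A3 are directly left-recursive.
For S: α = {c A1, c}, β = {c c, d A1}. Rewrite as S → β S' and S' → α S' | ε.
For A3: α = {A3, d}, β = {d a, A1 A3 c}. Rewrite as A3 → β A3' and A3' → α A3' | ε.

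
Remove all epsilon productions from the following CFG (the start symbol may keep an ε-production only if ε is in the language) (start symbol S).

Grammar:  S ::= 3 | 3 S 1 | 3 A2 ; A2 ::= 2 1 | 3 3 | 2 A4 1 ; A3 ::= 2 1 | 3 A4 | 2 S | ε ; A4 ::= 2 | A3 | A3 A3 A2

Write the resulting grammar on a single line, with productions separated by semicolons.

Nullable nonterminals: {A3, A4}.
ε ∉ L(G), so no ε-production is kept.
Add the nullable-subset variants: A3 → 3 A4 gives 3 A4 | 3. A4 → A3 A3 A2 gives A3 A3 A2 | A3 A2 | A2.

S ::= 3 | 3 S 1 | 3 A2; A2 ::= 2 1 | 3 3 | 2 A4 1; A3 ::= 2 1 | 3 A4 | 3 | 2 S; A4 ::= 2 | A3 | A3 A3 A2 | A3 A2 | A2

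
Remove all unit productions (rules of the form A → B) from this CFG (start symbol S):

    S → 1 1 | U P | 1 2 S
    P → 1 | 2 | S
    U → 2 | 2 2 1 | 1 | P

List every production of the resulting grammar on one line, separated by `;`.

S → 1 1 | U P | 1 2 S; P → 1 1 | U P | 1 2 S | 1 | 2; U → 2 | 2 2 1 | 1 | 1 1 | U P | 1 2 S

Unit pairs: P ⇒* {S}; U ⇒* {P, S}.
For every A with A ⇒* B via unit rules, add B's non-unit alternatives to A; then delete every rule of the form X → Y.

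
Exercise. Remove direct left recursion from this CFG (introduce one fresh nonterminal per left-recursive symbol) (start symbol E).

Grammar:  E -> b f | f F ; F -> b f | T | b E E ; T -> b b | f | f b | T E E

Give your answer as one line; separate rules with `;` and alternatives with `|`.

E -> b f | f F; F -> b f | T | b E E; T -> b b T' | f T' | f b T'; T' -> E E T' | ε

T is directly left-recursive.
For T: α = {E E}, β = {b b, f, f b}. Rewrite as T → β T' and T' → α T' | ε.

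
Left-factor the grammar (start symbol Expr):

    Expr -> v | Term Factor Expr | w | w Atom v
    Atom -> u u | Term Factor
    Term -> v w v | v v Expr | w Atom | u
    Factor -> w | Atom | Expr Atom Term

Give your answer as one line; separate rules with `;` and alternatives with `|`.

Expr has alternatives sharing prefix 'w': factor to Expr → w Expr1 with Expr1 → ε | Atom v.
Term has alternatives sharing prefix 'v': factor to Term → v Term1 with Term1 → w v | v Expr.

Expr -> v | Term Factor Expr | w Expr1; Atom -> u u | Term Factor; Term -> w Atom | u | v Term1; Factor -> w | Atom | Expr Atom Term; Expr1 -> epsilon | Atom v; Term1 -> w v | v Expr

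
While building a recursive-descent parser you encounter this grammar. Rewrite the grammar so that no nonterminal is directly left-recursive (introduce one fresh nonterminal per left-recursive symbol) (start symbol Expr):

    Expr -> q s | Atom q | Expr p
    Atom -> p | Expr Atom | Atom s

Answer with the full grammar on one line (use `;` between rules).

Expr -> q s Expr1 | Atom q Expr1; Atom -> p Atom1 | Expr Atom Atom1; Expr1 -> p Expr1 | eps; Atom1 -> s Atom1 | eps

Expr, Atom are directly left-recursive.
For Expr: α = {p}, β = {q s, Atom q}. Rewrite as Expr → β Expr1 and Expr1 → α Expr1 | ε.
For Atom: α = {s}, β = {p, Expr Atom}. Rewrite as Atom → β Atom1 and Atom1 → α Atom1 | ε.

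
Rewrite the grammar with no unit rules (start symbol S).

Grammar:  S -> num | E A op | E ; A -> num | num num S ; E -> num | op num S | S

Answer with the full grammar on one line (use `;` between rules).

Unit pairs: E ⇒* {S}; S ⇒* {E}.
Replace each nonterminal's rules with the union of the non-unit rules of every nonterminal it unit-derives.

S -> num | op num S | E A op; A -> num | num num S; E -> num | op num S | E A op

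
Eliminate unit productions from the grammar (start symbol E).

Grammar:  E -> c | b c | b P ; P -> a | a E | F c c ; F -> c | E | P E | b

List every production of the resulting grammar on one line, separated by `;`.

Unit pairs: F ⇒* {E}.
Replace each nonterminal's rules with the union of the non-unit rules of every nonterminal it unit-derives.

E -> c | b c | b P; P -> a | a E | F c c; F -> c | b c | b P | P E | b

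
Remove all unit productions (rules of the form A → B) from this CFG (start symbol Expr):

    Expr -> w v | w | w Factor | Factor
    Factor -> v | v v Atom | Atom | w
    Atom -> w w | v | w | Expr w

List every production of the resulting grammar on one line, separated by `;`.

Expr -> w w | v | w | Expr w | v v Atom | w v | w Factor; Factor -> w w | v | w | Expr w | v v Atom; Atom -> w w | v | w | Expr w

Unit pairs: Expr ⇒* {Atom, Factor}; Factor ⇒* {Atom}.
Replace each nonterminal's rules with the union of the non-unit rules of every nonterminal it unit-derives.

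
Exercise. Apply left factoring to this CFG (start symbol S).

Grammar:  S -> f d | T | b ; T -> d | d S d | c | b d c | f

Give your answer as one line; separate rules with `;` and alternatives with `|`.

T has alternatives sharing prefix 'd': factor to T → d T' with T' → ε | S d.

S -> f d | T | b; T -> c | b d c | f | d T'; T' -> ε | S d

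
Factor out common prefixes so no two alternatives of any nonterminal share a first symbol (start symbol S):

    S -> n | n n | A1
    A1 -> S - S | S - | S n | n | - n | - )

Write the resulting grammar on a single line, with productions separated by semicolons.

S has alternatives sharing prefix 'n': factor to S → n S' with S' → ε | n.
A1 has alternatives sharing prefix 'S': factor to A1 → S A1' with A1' → - S | - | n.
A1 has alternatives sharing prefix '-': factor to A1 → - A1'' with A1'' → n | ).
A1' has alternatives sharing prefix '-': factor to A1' → - A1''' with A1''' → S | ε.

S -> A1 | n S'; A1 -> n | S A1' | - A1''; S' -> ε | n; A1' -> n | - A1'''; A1'' -> n | ); A1''' -> S | ε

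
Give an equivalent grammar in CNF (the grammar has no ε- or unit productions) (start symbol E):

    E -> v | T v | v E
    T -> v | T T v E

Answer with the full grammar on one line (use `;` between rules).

E -> v | T X1 | X1 E; T -> v | T Y1; X1 -> v; Y1 -> T Y2; Y2 -> X1 E

Introduce a nonterminal for each terminal appearing in a rule of length ≥ 2: X1 → v.
Binarize each right-hand side of length ≥ 3 by chaining fresh nonterminals (Y1, Y2, …): affected rules were T → T T X1 E.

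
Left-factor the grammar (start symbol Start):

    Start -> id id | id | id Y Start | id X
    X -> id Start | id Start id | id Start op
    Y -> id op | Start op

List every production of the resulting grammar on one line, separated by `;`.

Start -> id Start1; X -> id Start X1; Y -> id op | Start op; Start1 -> id | ε | Y Start | X; X1 -> ε | id | op

Start has alternatives sharing prefix 'id': factor to Start → id Start1 with Start1 → id | ε | Y Start | X.
X has alternatives sharing prefix 'id Start': factor to X → id Start X1 with X1 → ε | id | op.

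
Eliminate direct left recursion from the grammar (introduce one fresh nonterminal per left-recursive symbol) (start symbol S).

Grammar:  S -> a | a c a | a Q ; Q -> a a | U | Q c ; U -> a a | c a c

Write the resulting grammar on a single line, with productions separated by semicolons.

S -> a | a c a | a Q; Q -> a a Q' | U Q'; U -> a a | c a c; Q' -> c Q' | ε

Left recursion appears on Q.
For Q: α = {c}, β = {a a, U}. Rewrite as Q → β Q' and Q' → α Q' | ε.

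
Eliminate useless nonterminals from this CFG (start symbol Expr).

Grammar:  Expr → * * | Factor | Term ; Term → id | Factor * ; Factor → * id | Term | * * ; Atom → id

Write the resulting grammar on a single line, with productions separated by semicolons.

Generating nonterminals: {Atom, Expr, Factor, Term}.
Reachable from Expr after that: {Expr, Factor, Term}.
Removed useless symbols: {Atom} and every production mentioning them.

Expr → * * | Factor | Term; Term → id | Factor *; Factor → * id | Term | * *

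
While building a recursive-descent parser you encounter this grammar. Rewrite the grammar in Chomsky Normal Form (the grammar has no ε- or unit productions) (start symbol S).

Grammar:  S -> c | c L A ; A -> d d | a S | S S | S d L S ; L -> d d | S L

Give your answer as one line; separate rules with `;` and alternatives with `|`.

Introduce a nonterminal for each terminal appearing in a rule of length ≥ 2: X1 → c, X2 → d, X3 → a.
Binarize each right-hand side of length ≥ 3 by chaining fresh nonterminals (Y1, Y2, …): affected rules were S → X1 L A; A → S X2 L S.

S -> c | X1 Y1; A -> X2 X2 | X3 S | S S | S Y2; L -> X2 X2 | S L; X1 -> c; X2 -> d; X3 -> a; Y1 -> L A; Y2 -> X2 Y3; Y3 -> L S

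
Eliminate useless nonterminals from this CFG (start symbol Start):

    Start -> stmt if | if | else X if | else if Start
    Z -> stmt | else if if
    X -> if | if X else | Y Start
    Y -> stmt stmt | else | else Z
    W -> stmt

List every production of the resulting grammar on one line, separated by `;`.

Start -> stmt if | if | else X if | else if Start; Z -> stmt | else if if; X -> if | if X else | Y Start; Y -> stmt stmt | else | else Z

Generating nonterminals: {Start, W, X, Y, Z}.
Reachable from Start after that: {Start, X, Y, Z}.
Removed useless symbols: {W} and every production mentioning them.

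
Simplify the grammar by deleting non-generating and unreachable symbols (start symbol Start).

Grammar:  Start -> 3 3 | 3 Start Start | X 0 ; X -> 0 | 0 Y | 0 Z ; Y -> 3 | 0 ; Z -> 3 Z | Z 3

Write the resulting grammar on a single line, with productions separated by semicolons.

Generating nonterminals: {Start, X, Y}.
Reachable from Start after that: {Start, X, Y}.
Removed useless symbols: {Z} and every production mentioning them.

Start -> 3 3 | 3 Start Start | X 0; X -> 0 | 0 Y; Y -> 3 | 0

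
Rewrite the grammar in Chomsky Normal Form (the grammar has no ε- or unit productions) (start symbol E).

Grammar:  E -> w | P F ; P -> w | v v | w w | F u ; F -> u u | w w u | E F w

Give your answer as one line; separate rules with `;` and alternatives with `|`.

Introduce a nonterminal for each terminal appearing in a rule of length ≥ 2: X1 → v, X2 → w, X3 → u.
Binarize each right-hand side of length ≥ 3 by chaining fresh nonterminals (Y1, Y2, …): affected rules were F → X2 X2 X3; F → E F X2.

E -> w | P F; P -> w | X1 X1 | X2 X2 | F X3; F -> X3 X3 | X2 Y1 | E Y2; X1 -> v; X2 -> w; X3 -> u; Y1 -> X2 X3; Y2 -> F X2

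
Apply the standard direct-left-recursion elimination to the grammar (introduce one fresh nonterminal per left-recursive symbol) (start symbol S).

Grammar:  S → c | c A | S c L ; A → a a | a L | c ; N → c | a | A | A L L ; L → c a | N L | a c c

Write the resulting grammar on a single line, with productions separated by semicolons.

Directly left-recursive nonterminal: S.
For S: α = {c L}, β = {c, c A}. Rewrite as S → β S' and S' → α S' | ε.

S → c S' | c A S'; A → a a | a L | c; N → c | a | A | A L L; L → c a | N L | a c c; S' → c L S' | ε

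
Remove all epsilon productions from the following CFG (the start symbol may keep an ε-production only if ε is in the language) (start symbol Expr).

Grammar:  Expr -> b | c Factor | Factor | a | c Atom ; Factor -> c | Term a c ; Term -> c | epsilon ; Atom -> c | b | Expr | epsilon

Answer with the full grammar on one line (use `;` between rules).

Nullable set = {Atom, Term}.
ε ∉ L(G), so no ε-production is kept.
Add the nullable-subset variants: Expr → c Atom gives c Atom | c. Factor → Term a c gives Term a c | a c.

Expr -> b | c Factor | Factor | a | c Atom | c; Factor -> c | Term a c | a c; Term -> c; Atom -> c | b | Expr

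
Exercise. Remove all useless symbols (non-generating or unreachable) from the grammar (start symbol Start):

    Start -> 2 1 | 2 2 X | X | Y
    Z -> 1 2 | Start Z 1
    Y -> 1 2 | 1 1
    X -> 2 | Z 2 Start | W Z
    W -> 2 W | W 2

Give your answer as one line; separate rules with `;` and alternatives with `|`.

Generating nonterminals: {Start, X, Y, Z}.
Reachable from Start after that: {Start, X, Y, Z}.
Removed useless symbols: {W} and every production mentioning them.

Start -> 2 1 | 2 2 X | X | Y; Z -> 1 2 | Start Z 1; Y -> 1 2 | 1 1; X -> 2 | Z 2 Start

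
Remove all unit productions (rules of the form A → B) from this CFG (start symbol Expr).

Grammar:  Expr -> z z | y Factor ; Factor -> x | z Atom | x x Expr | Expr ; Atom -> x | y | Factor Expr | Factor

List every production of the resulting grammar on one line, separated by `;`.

Unit pairs: Atom ⇒* {Expr, Factor}; Factor ⇒* {Expr}.
Replace each nonterminal's rules with the union of the non-unit rules of every nonterminal it unit-derives.

Expr -> z z | y Factor; Factor -> x | z Atom | x x Expr | z z | y Factor; Atom -> x | y | Factor Expr | z Atom | x x Expr | z z | y Factor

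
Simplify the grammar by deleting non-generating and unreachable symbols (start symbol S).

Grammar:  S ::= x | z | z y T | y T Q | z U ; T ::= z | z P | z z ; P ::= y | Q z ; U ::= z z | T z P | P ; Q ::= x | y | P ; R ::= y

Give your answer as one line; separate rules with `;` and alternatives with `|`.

S ::= x | z | z y T | y T Q | z U; T ::= z | z P | z z; P ::= y | Q z; U ::= z z | T z P | P; Q ::= x | y | P

Generating nonterminals: {P, Q, R, S, T, U}.
Reachable from S after that: {P, Q, S, T, U}.
Removed useless symbols: {R} and every production mentioning them.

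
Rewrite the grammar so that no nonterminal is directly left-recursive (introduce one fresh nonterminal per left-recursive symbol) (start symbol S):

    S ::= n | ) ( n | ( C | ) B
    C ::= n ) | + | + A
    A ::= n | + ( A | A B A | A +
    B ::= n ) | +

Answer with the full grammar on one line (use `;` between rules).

Directly left-recursive nonterminal: A.
For A: α = {B A, +}, β = {n, + ( A}. Rewrite as A → β A' and A' → α A' | ε.

S ::= n | ) ( n | ( C | ) B; C ::= n ) | + | + A; A ::= n A' | + ( A A'; B ::= n ) | +; A' ::= B A A' | + A' | eps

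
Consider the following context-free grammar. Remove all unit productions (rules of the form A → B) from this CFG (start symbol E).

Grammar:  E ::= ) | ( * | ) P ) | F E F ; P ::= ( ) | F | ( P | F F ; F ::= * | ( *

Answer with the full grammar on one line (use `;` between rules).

Unit pairs: P ⇒* {F}.
Replace each nonterminal's rules with the union of the non-unit rules of every nonterminal it unit-derives.

E ::= ) | ( * | ) P ) | F E F; P ::= * | ( * | ( ) | ( P | F F; F ::= * | ( *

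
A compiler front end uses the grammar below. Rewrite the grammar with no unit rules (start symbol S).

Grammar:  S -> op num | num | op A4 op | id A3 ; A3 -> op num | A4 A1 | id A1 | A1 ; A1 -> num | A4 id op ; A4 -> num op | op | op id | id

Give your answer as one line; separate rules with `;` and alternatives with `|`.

Unit pairs: A3 ⇒* {A1}.
Replace each nonterminal's rules with the union of the non-unit rules of every nonterminal it unit-derives.

S -> op num | num | op A4 op | id A3; A3 -> num | A4 id op | op num | A4 A1 | id A1; A1 -> num | A4 id op; A4 -> num op | op | op id | id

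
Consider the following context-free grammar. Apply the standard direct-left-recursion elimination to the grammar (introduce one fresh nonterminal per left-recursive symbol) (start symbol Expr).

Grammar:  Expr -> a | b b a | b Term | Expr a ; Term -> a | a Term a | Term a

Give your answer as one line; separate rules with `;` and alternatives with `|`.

Expr -> a Expr1 | b b a Expr1 | b Term Expr1; Term -> a Term1 | a Term a Term1; Expr1 -> a Expr1 | ε; Term1 -> a Term1 | ε

Expr, Term are directly left-recursive.
For Expr: α = {a}, β = {a, b b a, b Term}. Rewrite as Expr → β Expr1 and Expr1 → α Expr1 | ε.
For Term: α = {a}, β = {a, a Term a}. Rewrite as Term → β Term1 and Term1 → α Term1 | ε.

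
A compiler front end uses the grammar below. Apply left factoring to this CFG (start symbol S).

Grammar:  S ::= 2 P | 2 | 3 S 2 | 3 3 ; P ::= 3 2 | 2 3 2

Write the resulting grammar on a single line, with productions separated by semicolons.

S has alternatives sharing prefix '2': factor to S → 2 S' with S' → P | ε.
S has alternatives sharing prefix '3': factor to S → 3 S'' with S'' → S 2 | 3.

S ::= 2 S' | 3 S''; P ::= 3 2 | 2 3 2; S' ::= P | epsilon; S'' ::= S 2 | 3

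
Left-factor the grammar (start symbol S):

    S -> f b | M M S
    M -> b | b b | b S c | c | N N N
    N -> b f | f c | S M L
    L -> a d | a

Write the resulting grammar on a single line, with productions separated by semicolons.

M has alternatives sharing prefix 'b': factor to M → b M' with M' → ε | b | S c.
L has alternatives sharing prefix 'a': factor to L → a L' with L' → d | ε.

S -> f b | M M S; M -> c | N N N | b M'; N -> b f | f c | S M L; L -> a L'; M' -> ε | b | S c; L' -> d | ε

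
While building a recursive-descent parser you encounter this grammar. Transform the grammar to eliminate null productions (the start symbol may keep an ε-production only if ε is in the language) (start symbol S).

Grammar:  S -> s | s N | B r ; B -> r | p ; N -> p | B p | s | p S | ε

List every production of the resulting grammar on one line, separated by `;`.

The nullable symbols are {N}.
ε ∉ L(G), so no ε-production is kept.

S -> s | s N | B r; B -> r | p; N -> p | B p | s | p S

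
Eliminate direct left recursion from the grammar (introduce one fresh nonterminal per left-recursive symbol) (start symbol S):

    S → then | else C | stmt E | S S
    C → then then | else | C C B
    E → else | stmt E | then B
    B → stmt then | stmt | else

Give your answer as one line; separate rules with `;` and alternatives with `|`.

Directly left-recursive nonterminals: S, C.
For S: α = {S}, β = {then, else C, stmt E}. Rewrite as S → β S' and S' → α S' | ε.
For C: α = {C B}, β = {then then, else}. Rewrite as C → β C' and C' → α C' | ε.

S → then S' | else C S' | stmt E S'; C → then then C' | else C'; E → else | stmt E | then B; B → stmt then | stmt | else; S' → S S' | ε; C' → C B C' | ε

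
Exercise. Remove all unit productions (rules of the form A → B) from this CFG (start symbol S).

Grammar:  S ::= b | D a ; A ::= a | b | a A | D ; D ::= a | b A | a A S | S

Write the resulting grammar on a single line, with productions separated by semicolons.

Unit pairs: A ⇒* {D, S}; D ⇒* {S}.
Replace each nonterminal's rules with the union of the non-unit rules of every nonterminal it unit-derives.

S ::= b | D a; A ::= b | D a | a | b A | a A S | a A; D ::= b | D a | a | b A | a A S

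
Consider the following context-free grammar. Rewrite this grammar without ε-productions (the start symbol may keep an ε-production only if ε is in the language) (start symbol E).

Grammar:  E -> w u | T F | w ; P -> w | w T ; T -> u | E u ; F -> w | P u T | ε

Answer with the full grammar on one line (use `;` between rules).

E -> w u | T F | T | w; P -> w | w T; T -> u | E u; F -> w | P u T

Nullable nonterminals: {F}.
ε ∉ L(G), so no ε-production is kept.
Add the nullable-subset variants: E → T F gives T F | T.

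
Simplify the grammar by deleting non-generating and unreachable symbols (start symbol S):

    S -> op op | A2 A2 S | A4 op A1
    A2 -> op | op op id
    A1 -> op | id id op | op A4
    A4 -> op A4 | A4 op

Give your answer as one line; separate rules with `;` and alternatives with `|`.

S -> op op | A2 A2 S; A2 -> op | op op id

Generating nonterminals: {A1, A2, S}.
Reachable from S after that: {A2, S}.
Removed useless symbols: {A1, A4} and every production mentioning them.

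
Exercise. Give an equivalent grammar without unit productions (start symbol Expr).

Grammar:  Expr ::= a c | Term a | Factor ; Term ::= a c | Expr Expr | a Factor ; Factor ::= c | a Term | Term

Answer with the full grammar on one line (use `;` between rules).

Expr ::= a c | Expr Expr | a Factor | c | a Term | Term a; Term ::= a c | Expr Expr | a Factor; Factor ::= a c | Expr Expr | a Factor | c | a Term

Unit pairs: Expr ⇒* {Factor, Term}; Factor ⇒* {Term}.
For each unit pair (A, B), copy every non-unit production of B to A, then drop all unit productions.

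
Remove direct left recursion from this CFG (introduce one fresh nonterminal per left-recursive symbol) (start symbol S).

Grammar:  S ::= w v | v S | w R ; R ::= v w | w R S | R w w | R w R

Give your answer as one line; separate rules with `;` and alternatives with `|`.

R is directly left-recursive.
For R: α = {w w, w R}, β = {v w, w R S}. Rewrite as R → β R' and R' → α R' | ε.

S ::= w v | v S | w R; R ::= v w R' | w R S R'; R' ::= w w R' | w R R' | ε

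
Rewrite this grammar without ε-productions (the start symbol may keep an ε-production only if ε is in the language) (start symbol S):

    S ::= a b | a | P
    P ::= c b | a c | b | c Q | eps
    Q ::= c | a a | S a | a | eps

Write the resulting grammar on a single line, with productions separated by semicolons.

Nullable nonterminals: {P, Q, S}.
ε ∈ L(G) since S is nullable, so keep S → ε.
Add the nullable-subset variants: P → c Q gives c Q | c. Q → S a gives S a | a.

S ::= a b | a | P | ε; P ::= c b | a c | b | c Q | c; Q ::= c | a a | S a | a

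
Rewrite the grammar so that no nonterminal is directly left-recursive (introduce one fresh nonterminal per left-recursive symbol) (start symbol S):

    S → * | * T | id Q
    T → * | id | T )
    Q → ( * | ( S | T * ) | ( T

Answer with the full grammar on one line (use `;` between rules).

S → * | * T | id Q; T → * T' | id T'; Q → ( * | ( S | T * ) | ( T; T' → ) T' | eps

T is directly left-recursive.
For T: α = {)}, β = {*, id}. Rewrite as T → β T' and T' → α T' | ε.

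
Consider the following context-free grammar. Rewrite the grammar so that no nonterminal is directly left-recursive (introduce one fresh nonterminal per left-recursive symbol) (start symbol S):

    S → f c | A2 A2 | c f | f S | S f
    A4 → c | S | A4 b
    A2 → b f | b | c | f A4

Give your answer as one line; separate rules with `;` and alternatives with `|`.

S → f c S' | A2 A2 S' | c f S' | f S S'; A4 → c A4' | S A4'; A2 → b f | b | c | f A4; S' → f S' | ε; A4' → b A4' | ε

S, A4 are directly left-recursive.
For S: α = {f}, β = {f c, A2 A2, c f, f S}. Rewrite as S → β S' and S' → α S' | ε.
For A4: α = {b}, β = {c, S}. Rewrite as A4 → β A4' and A4' → α A4' | ε.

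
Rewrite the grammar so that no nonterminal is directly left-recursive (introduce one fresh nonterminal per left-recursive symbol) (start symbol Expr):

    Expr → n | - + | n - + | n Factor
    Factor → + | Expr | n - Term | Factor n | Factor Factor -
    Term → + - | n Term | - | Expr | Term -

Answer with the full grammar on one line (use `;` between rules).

Expr → n | - + | n - + | n Factor; Factor → + Factor1 | Expr Factor1 | n - Term Factor1; Term → + - Term1 | n Term Term1 | - Term1 | Expr Term1; Factor1 → n Factor1 | Factor - Factor1 | ε; Term1 → - Term1 | ε

Left recursion appears on Factor, Term.
For Factor: α = {n, Factor -}, β = {+, Expr, n - Term}. Rewrite as Factor → β Factor1 and Factor1 → α Factor1 | ε.
For Term: α = {-}, β = {+ -, n Term, -, Expr}. Rewrite as Term → β Term1 and Term1 → α Term1 | ε.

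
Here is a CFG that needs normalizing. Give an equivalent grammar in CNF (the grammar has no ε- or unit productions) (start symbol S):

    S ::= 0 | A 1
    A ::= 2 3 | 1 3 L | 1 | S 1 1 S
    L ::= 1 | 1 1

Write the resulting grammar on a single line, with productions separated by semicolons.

Introduce a nonterminal for each terminal appearing in a rule of length ≥ 2: X1 → 1, X2 → 2, X3 → 3.
Binarize each right-hand side of length ≥ 3 by chaining fresh nonterminals (Y1, Y2, …): affected rules were A → X1 X3 L; A → S X1 X1 S.

S ::= 0 | A X1; A ::= X2 X3 | X1 Y1 | 1 | S Y2; L ::= 1 | X1 X1; X1 ::= 1; X2 ::= 2; X3 ::= 3; Y1 ::= X3 L; Y2 ::= X1 Y3; Y3 ::= X1 S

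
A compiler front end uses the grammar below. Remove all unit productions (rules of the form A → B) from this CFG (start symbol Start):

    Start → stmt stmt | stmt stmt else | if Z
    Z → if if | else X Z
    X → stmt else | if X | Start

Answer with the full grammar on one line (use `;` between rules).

Start → stmt stmt | stmt stmt else | if Z; Z → if if | else X Z; X → stmt stmt | stmt stmt else | if Z | stmt else | if X

Unit pairs: X ⇒* {Start}.
For each unit pair (A, B), copy every non-unit production of B to A, then drop all unit productions.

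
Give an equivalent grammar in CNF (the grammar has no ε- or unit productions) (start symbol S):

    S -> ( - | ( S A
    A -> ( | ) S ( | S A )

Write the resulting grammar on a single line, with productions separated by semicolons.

S -> X1 X2 | X1 Y1; A -> ( | X3 Y2 | S Y3; X1 -> (; X2 -> -; X3 -> ); Y1 -> S A; Y2 -> S X1; Y3 -> A X3

Introduce a nonterminal for each terminal appearing in a rule of length ≥ 2: X1 → (, X2 → -, X3 → ).
Binarize each right-hand side of length ≥ 3 by chaining fresh nonterminals (Y1, Y2, …): affected rules were S → X1 S A; A → X3 S X1; A → S A X3.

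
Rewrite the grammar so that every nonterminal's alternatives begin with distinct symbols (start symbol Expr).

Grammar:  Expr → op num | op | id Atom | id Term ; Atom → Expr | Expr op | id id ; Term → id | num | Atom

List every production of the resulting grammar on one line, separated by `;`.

Expr → op Expr1 | id Expr2; Atom → id id | Expr Atom1; Term → id | num | Atom; Expr1 → num | ε; Expr2 → Atom | Term; Atom1 → ε | op

Expr has alternatives sharing prefix 'op': factor to Expr → op Expr1 with Expr1 → num | ε.
Expr has alternatives sharing prefix 'id': factor to Expr → id Expr2 with Expr2 → Atom | Term.
Atom has alternatives sharing prefix 'Expr': factor to Atom → Expr Atom1 with Atom1 → ε | op.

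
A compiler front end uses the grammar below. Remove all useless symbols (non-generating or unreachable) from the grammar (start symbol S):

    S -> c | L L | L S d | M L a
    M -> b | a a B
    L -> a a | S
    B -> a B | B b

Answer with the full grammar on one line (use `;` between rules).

S -> c | L L | L S d | M L a; M -> b; L -> a a | S

Generating nonterminals: {L, M, S}.
Reachable from S after that: {L, M, S}.
Removed useless symbols: {B} and every production mentioning them.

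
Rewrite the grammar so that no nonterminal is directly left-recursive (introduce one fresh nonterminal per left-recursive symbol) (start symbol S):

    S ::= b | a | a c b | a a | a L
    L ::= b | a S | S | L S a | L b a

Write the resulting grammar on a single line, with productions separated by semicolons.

L is directly left-recursive.
For L: α = {S a, b a}, β = {b, a S, S}. Rewrite as L → β L' and L' → α L' | ε.

S ::= b | a | a c b | a a | a L; L ::= b L' | a S L' | S L'; L' ::= S a L' | b a L' | eps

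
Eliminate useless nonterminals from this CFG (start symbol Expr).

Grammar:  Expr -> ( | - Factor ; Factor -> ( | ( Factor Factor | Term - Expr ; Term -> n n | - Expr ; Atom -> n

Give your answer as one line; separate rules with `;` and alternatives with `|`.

Generating nonterminals: {Atom, Expr, Factor, Term}.
Reachable from Expr after that: {Expr, Factor, Term}.
Removed useless symbols: {Atom} and every production mentioning them.

Expr -> ( | - Factor; Factor -> ( | ( Factor Factor | Term - Expr; Term -> n n | - Expr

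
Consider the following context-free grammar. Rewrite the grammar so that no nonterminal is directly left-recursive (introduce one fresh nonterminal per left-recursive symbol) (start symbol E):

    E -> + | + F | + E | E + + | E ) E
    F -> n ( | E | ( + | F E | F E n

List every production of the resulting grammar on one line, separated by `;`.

Directly left-recursive nonterminals: E, F.
For E: α = {+ +, ) E}, β = {+, + F, + E}. Rewrite as E → β E' and E' → α E' | ε.
For F: α = {E, E n}, β = {n (, E, ( +}. Rewrite as F → β F' and F' → α F' | ε.

E -> + E' | + F E' | + E E'; F -> n ( F' | E F' | ( + F'; E' -> + + E' | ) E E' | ε; F' -> E F' | E n F' | ε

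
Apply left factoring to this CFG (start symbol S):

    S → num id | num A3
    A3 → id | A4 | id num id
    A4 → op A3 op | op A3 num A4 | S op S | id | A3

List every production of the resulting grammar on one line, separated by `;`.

S → num S'; A3 → A4 | id A3'; A4 → S op S | id | A3 | op A3 A4'; S' → id | A3; A3' → ε | num id; A4' → op | num A4

S has alternatives sharing prefix 'num': factor to S → num S' with S' → id | A3.
A3 has alternatives sharing prefix 'id': factor to A3 → id A3' with A3' → ε | num id.
A4 has alternatives sharing prefix 'op A3': factor to A4 → op A3 A4' with A4' → op | num A4.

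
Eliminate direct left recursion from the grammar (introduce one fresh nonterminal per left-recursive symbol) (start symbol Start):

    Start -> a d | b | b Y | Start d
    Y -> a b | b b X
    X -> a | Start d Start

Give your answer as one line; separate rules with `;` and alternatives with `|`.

Start is directly left-recursive.
For Start: α = {d}, β = {a d, b, b Y}. Rewrite as Start → β Start1 and Start1 → α Start1 | ε.

Start -> a d Start1 | b Start1 | b Y Start1; Y -> a b | b b X; X -> a | Start d Start; Start1 -> d Start1 | ε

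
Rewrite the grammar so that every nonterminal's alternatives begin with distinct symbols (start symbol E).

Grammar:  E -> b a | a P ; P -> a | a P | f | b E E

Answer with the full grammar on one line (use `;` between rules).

E -> b a | a P; P -> f | b E E | a P'; P' -> ε | P

P has alternatives sharing prefix 'a': factor to P → a P' with P' → ε | P.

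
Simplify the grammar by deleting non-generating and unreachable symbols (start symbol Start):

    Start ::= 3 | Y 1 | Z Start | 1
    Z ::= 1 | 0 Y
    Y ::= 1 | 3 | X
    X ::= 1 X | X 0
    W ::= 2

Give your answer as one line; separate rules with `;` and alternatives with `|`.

Start ::= 3 | Y 1 | Z Start | 1; Z ::= 1 | 0 Y; Y ::= 1 | 3

Generating nonterminals: {Start, W, Y, Z}.
Reachable from Start after that: {Start, Y, Z}.
Removed useless symbols: {W, X} and every production mentioning them.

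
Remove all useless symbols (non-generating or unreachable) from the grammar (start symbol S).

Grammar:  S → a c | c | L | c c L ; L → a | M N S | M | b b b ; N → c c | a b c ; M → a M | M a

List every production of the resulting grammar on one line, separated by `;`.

S → a c | c | L | c c L; L → a | b b b

Generating nonterminals: {L, N, S}.
Reachable from S after that: {L, S}.
Removed useless symbols: {M, N} and every production mentioning them.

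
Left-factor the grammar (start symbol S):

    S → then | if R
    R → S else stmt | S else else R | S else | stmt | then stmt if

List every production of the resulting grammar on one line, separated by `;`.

S → then | if R; R → stmt | then stmt if | S else R'; R' → stmt | else R | eps

R has alternatives sharing prefix 'S else': factor to R → S else R' with R' → stmt | else R | ε.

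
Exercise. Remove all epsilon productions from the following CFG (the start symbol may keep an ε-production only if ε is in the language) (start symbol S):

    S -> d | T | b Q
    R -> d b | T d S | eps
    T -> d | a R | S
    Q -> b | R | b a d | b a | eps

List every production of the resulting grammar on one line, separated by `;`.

Nullable nonterminals: {Q, R}.
ε ∉ L(G), so no ε-production is kept.
Add the nullable-subset variants: S → b Q gives b Q | b. T → a R gives a R | a.

S -> d | T | b Q | b; R -> d b | T d S; T -> d | a R | a | S; Q -> b | R | b a d | b a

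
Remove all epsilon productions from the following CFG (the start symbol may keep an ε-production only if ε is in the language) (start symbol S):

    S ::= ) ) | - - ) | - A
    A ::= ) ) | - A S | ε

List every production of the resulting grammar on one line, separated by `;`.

S ::= ) ) | - - ) | - A | -; A ::= ) ) | - A S | - S

The nullable symbols are {A}.
ε ∉ L(G), so no ε-production is kept.
Expand every rule over subsets of its nullable positions: S → - A gives - A | -. A → - A S gives - A S | - S.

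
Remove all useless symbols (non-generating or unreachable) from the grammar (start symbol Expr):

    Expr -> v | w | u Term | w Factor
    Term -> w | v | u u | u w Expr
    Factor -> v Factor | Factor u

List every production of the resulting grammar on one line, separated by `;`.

Generating nonterminals: {Expr, Term}.
Reachable from Expr after that: {Expr, Term}.
Removed useless symbols: {Factor} and every production mentioning them.

Expr -> v | w | u Term; Term -> w | v | u u | u w Expr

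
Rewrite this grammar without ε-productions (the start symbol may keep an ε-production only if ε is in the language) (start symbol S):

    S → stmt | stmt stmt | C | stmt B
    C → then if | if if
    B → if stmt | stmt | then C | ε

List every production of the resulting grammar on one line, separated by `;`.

Nullable set = {B}.
ε ∉ L(G), so no ε-production is kept.

S → stmt | stmt stmt | C | stmt B; C → then if | if if; B → if stmt | stmt | then C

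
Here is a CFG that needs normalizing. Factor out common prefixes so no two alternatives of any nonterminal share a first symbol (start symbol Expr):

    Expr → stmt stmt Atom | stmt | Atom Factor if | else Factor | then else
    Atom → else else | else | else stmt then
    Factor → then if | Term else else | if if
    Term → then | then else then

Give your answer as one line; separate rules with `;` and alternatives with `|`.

Expr → Atom Factor if | else Factor | then else | stmt Expr1; Atom → else Atom1; Factor → then if | Term else else | if if; Term → then Term1; Expr1 → stmt Atom | ε; Atom1 → else | ε | stmt then; Term1 → ε | else then

Expr has alternatives sharing prefix 'stmt': factor to Expr → stmt Expr1 with Expr1 → stmt Atom | ε.
Atom has alternatives sharing prefix 'else': factor to Atom → else Atom1 with Atom1 → else | ε | stmt then.
Term has alternatives sharing prefix 'then': factor to Term → then Term1 with Term1 → ε | else then.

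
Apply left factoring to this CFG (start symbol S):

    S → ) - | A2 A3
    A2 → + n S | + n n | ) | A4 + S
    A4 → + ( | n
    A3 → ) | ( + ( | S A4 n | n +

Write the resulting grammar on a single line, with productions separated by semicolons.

A2 has alternatives sharing prefix '+ n': factor to A2 → + n A2' with A2' → S | n.

S → ) - | A2 A3; A2 → ) | A4 + S | + n A2'; A4 → + ( | n; A3 → ) | ( + ( | S A4 n | n +; A2' → S | n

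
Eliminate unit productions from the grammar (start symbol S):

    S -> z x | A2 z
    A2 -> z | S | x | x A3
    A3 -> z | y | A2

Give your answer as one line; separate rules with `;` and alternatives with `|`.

Unit pairs: A2 ⇒* {S}; A3 ⇒* {A2, S}.
For every A with A ⇒* B via unit rules, add B's non-unit alternatives to A; then delete every rule of the form X → Y.

S -> z x | A2 z; A2 -> z | x | x A3 | z x | A2 z; A3 -> z | x | x A3 | z x | A2 z | y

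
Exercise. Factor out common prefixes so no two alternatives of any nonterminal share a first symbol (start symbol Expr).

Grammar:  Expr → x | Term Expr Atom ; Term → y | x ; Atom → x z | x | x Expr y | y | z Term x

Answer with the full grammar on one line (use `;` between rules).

Atom has alternatives sharing prefix 'x': factor to Atom → x Atom1 with Atom1 → z | ε | Expr y.

Expr → x | Term Expr Atom; Term → y | x; Atom → y | z Term x | x Atom1; Atom1 → z | ε | Expr y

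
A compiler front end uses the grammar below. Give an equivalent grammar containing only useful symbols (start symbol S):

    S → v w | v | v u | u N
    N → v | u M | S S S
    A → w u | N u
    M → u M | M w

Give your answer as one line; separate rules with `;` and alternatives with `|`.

S → v w | v | v u | u N; N → v | S S S

Generating nonterminals: {A, N, S}.
Reachable from S after that: {N, S}.
Removed useless symbols: {A, M} and every production mentioning them.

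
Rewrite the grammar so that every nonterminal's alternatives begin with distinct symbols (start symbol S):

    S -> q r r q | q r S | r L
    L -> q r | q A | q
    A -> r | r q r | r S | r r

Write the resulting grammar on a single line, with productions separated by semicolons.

S -> r L | q r S'; L -> q L'; A -> r A'; S' -> r q | S; L' -> r | A | ε; A' -> ε | q r | S | r

S has alternatives sharing prefix 'q r': factor to S → q r S' with S' → r q | S.
L has alternatives sharing prefix 'q': factor to L → q L' with L' → r | A | ε.
A has alternatives sharing prefix 'r': factor to A → r A' with A' → ε | q r | S | r.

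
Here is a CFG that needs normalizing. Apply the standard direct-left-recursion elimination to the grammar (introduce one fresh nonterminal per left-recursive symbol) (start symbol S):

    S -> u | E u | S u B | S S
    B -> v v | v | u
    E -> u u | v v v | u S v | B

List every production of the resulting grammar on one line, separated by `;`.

S -> u S' | E u S'; B -> v v | v | u; E -> u u | v v v | u S v | B; S' -> u B S' | S S' | ε

Directly left-recursive nonterminal: S.
For S: α = {u B, S}, β = {u, E u}. Rewrite as S → β S' and S' → α S' | ε.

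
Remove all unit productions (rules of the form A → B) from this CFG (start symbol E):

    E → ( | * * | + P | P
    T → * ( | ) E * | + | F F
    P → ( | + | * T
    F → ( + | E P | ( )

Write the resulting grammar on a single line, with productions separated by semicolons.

Unit pairs: E ⇒* {P}.
For every A with A ⇒* B via unit rules, add B's non-unit alternatives to A; then delete every rule of the form X → Y.

E → ( | * * | + P | + | * T; T → * ( | ) E * | + | F F; P → ( | + | * T; F → ( + | E P | ( )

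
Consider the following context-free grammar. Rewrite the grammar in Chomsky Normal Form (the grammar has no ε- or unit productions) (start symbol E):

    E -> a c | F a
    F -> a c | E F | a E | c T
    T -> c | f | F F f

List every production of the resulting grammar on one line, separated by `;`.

Introduce a nonterminal for each terminal appearing in a rule of length ≥ 2: X1 → a, X2 → c, X3 → f.
Binarize each right-hand side of length ≥ 3 by chaining fresh nonterminals (Y1, Y2, …): affected rules were T → F F X3.

E -> X1 X2 | F X1; F -> X1 X2 | E F | X1 E | X2 T; T -> c | f | F Y1; X1 -> a; X2 -> c; X3 -> f; Y1 -> F X3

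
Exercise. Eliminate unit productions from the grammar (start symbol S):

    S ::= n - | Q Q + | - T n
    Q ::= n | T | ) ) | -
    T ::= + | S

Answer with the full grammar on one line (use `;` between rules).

Unit pairs: Q ⇒* {S, T}; T ⇒* {S}.
For every A with A ⇒* B via unit rules, add B's non-unit alternatives to A; then delete every rule of the form X → Y.

S ::= n - | Q Q + | - T n; Q ::= n - | Q Q + | - T n | n | ) ) | - | +; T ::= n - | Q Q + | - T n | +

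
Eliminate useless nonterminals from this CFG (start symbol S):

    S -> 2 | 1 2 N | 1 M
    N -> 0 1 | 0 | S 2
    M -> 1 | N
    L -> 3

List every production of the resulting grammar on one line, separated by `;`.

S -> 2 | 1 2 N | 1 M; N -> 0 1 | 0 | S 2; M -> 1 | N

Generating nonterminals: {L, M, N, S}.
Reachable from S after that: {M, N, S}.
Removed useless symbols: {L} and every production mentioning them.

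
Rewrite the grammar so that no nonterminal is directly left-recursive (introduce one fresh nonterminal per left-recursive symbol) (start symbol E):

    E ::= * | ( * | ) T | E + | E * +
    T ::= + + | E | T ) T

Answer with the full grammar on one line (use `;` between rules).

E, T are directly left-recursive.
For E: α = {+, * +}, β = {*, ( *, ) T}. Rewrite as E → β E' and E' → α E' | ε.
For T: α = {) T}, β = {+ +, E}. Rewrite as T → β T' and T' → α T' | ε.

E ::= * E' | ( * E' | ) T E'; T ::= + + T' | E T'; E' ::= + E' | * + E' | ε; T' ::= ) T T' | ε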